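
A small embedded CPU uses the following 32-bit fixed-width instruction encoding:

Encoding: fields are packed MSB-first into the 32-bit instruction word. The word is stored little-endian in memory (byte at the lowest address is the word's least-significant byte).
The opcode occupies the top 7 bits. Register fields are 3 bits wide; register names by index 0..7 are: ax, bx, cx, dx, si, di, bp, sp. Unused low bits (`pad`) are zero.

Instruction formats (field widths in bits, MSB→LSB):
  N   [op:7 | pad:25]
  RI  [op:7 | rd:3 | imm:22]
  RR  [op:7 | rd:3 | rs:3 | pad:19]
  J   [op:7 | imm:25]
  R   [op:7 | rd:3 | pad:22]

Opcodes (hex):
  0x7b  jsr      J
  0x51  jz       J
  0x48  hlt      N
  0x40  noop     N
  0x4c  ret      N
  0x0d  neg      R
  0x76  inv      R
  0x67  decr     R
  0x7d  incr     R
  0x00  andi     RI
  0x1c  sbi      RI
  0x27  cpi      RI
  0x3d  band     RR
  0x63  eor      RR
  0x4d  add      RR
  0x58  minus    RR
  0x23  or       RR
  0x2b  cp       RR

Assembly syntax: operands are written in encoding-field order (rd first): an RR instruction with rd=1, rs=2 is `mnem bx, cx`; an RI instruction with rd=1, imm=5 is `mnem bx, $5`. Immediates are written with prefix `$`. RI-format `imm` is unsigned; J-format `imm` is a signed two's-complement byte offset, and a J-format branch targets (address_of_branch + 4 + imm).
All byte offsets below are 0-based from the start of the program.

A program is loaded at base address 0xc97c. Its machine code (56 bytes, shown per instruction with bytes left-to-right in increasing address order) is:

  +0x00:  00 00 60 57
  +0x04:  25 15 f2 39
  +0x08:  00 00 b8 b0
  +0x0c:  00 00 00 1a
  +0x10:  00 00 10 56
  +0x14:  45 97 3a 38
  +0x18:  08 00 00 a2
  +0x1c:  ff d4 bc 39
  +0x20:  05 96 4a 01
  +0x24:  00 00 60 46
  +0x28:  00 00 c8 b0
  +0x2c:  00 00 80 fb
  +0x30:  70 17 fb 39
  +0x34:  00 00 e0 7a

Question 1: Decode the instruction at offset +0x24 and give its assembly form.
off 0x24: read 00 00 60 46 as little → 0x46600000
  opcode bits[31:25]=0x23: or/RR
  [24:22] rd=1 = bx
  [21:19] rs=4 = si

or bx, si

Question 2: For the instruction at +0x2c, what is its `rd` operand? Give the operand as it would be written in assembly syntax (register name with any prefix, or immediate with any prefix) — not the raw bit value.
bp

@+2c  little-endian(00 00 80 fb) = 0xfb800000
  opcode bits[31:25]=0x7d: incr/R
  rd@[24:22]=0x6 ⇒ bp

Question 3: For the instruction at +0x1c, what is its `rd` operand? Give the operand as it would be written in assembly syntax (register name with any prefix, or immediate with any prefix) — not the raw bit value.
bp

+0x1c: ff d4 bc 39 ⇒ word 0x39bcd4ff (little)
  op=0x39bcd4ff>>25=0x1c ⇒ sbi (RI)
  [24:22] rd=6 = bp
  [21:0] imm=3986687 = $3986687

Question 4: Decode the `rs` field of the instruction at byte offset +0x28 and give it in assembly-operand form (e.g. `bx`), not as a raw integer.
[28] 00 00 c8 b0 → 0xb0c80000
  top 7b → 0x58 → minus [RR]
  rd: (w>>22)&0x7=0x3 → dx
  rs: (w>>19)&0x7=0x1 → bx

bx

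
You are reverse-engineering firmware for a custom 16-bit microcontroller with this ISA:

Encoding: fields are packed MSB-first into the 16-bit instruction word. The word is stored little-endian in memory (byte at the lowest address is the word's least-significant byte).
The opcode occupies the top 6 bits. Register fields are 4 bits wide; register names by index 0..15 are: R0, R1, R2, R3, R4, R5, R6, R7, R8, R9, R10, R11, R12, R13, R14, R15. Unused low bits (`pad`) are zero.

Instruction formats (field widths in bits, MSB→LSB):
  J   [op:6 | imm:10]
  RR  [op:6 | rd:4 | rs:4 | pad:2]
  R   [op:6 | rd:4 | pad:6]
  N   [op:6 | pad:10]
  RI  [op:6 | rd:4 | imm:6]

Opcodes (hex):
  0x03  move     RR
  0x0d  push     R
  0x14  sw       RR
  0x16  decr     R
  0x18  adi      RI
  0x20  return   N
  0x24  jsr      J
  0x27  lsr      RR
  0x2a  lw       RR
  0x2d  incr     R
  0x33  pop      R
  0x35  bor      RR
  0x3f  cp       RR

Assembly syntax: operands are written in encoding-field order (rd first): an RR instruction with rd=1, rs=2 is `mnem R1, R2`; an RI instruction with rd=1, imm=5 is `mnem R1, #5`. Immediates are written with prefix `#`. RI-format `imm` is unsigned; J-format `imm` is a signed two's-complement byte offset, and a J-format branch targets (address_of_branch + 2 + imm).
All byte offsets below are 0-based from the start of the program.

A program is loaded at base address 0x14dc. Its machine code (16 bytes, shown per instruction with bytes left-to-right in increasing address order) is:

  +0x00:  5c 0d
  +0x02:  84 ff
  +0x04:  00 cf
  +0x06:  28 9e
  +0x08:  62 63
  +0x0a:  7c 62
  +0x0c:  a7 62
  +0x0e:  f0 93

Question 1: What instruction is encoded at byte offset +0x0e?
off 0x0e: read f0 93 as little → 0x93f0
  top 6b → 0x24 → jsr [J]
  imm: (w>>0)&0x3ff=0x3f0 (s10→-16) → #-16

jsr #-16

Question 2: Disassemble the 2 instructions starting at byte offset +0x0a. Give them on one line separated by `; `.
adi R9, #60; adi R10, #39

off 0x0a: read 7c 62 as little → 0x627c
  top 6b → 0x18 → adi [RI]
  rd: (w>>6)&0xf=0x9 → R9
  imm: (w>>0)&0x3f=0x3c → #60
off 0x0c: read a7 62 as little → 0x62a7
  top 6b → 0x18 → adi [RI]
  rd: (w>>6)&0xf=0xa → R10
  imm: (w>>0)&0x3f=0x27 → #39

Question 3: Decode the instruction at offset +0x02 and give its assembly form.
cp R14, R1

+0x02: 84 ff ⇒ word 0xff84 (little)
  top 6b → 0x3f → cp [RR]
  rd: (w>>6)&0xf=0xe → R14
  rs: (w>>2)&0xf=0x1 → R1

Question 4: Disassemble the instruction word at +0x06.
lsr R8, R10

[06] 28 9e → 0x9e28
  op=0x9e28>>10=0x27 ⇒ lsr (RR)
  rd@[9:6]=0x8 ⇒ R8
  rs@[5:2]=0xa ⇒ R10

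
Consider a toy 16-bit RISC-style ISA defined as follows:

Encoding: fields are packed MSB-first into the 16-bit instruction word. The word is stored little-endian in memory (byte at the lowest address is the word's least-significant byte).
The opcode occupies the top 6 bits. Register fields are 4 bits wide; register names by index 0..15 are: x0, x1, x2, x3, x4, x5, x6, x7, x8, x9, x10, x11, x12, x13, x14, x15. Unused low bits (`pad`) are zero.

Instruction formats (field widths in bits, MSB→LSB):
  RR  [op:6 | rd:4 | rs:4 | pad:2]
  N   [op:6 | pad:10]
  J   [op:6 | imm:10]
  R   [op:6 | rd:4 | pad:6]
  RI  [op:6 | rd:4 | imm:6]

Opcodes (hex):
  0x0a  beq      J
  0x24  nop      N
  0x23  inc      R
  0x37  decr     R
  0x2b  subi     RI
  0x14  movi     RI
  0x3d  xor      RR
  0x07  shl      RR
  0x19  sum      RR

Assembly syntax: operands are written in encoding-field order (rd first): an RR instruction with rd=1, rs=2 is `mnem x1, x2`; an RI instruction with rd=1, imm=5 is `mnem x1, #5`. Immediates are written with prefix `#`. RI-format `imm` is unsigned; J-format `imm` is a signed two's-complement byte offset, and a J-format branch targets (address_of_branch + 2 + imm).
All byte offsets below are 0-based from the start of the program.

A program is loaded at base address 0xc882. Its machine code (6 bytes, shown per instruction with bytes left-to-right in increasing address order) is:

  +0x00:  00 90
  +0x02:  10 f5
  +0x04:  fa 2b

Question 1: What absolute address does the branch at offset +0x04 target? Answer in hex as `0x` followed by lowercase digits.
0xc882

off 0x04: read fa 2b as little → 0x2bfa
  op=0x2bfa>>10=0xa ⇒ beq (J)
  [9:0] imm=1018 (s10→-6) = #-6
  target = base 0xc882 + off 0x04 + 2 + imm -6 = 0xc882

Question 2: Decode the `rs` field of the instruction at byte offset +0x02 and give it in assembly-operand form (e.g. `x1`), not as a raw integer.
x4

+0x02: 10 f5 ⇒ word 0xf510 (little)
  opcode bits[15:10]=0x3d: xor/RR
  rd@[9:6]=0x4 ⇒ x4
  rs@[5:2]=0x4 ⇒ x4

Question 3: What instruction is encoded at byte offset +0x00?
@+00  little-endian(00 90) = 0x9000
  opcode bits[15:10]=0x24: nop/N

nop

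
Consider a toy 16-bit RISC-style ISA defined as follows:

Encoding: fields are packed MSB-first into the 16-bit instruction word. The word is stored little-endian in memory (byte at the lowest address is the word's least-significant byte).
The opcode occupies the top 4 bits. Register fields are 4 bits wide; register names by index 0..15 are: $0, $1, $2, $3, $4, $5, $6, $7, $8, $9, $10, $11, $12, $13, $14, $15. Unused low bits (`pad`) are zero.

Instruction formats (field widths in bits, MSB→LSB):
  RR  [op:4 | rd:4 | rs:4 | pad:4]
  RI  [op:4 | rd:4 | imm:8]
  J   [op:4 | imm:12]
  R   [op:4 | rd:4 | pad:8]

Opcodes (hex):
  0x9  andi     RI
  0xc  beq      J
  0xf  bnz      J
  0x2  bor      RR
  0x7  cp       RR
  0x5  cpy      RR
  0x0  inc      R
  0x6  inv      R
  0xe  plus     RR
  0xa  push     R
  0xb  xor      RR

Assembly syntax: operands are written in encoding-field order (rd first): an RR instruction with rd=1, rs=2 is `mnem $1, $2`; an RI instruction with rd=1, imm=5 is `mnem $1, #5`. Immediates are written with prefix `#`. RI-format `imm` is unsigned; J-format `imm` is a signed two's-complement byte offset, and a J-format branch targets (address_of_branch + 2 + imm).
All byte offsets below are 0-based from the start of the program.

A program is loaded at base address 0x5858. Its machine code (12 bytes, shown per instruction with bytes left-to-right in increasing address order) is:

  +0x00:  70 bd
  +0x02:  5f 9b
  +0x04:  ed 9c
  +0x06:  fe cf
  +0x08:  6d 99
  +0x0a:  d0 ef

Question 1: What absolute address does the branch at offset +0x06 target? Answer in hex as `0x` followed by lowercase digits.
[06] fe cf → 0xcffe
  top 4b → 0xc → beq [J]
  imm@[11:0]=0xffe (s12→-2) ⇒ #-2
  target = base 0x5858 + off 0x06 + 2 + imm -2 = 0x585e

0x585e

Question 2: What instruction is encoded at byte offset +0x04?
[04] ed 9c → 0x9ced
  op=0x9ced>>12=0x9 ⇒ andi (RI)
  rd: (w>>8)&0xf=0xc → $12
  imm: (w>>0)&0xff=0xed → #237

andi $12, #237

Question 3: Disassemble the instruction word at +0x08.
andi $9, #109

off 0x08: read 6d 99 as little → 0x996d
  top 4b → 0x9 → andi [RI]
  [11:8] rd=9 = $9
  [7:0] imm=109 = #109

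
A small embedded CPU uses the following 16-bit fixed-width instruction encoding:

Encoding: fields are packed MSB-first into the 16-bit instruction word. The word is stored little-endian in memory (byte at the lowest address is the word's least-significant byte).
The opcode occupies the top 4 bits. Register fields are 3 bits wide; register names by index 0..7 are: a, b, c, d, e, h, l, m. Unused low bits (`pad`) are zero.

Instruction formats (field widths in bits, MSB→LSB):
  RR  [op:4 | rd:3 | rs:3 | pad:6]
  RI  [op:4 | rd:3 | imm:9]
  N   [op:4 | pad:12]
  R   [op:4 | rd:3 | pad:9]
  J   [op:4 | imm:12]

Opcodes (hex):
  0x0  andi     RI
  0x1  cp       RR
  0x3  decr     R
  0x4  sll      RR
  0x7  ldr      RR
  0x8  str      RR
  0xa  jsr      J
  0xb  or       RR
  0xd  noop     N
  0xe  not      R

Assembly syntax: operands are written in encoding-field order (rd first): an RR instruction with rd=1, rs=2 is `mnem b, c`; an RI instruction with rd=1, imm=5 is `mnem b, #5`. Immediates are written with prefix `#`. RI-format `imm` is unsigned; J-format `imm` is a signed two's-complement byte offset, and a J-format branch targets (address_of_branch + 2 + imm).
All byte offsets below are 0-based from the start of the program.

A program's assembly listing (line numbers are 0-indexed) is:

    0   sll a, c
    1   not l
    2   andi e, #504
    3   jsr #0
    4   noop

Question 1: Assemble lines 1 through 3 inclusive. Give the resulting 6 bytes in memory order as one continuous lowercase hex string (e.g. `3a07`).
L1: not op=0xe:4|rd=6:3|pad=0:9 ⇒ 0xec00 ⇒ little 00 ec
L2: andi op=0x0:4|rd=4:3|imm=504:9 ⇒ 0x09f8 ⇒ little f8 09
L3: jsr op=0xa:4|imm=0:12 ⇒ 0xa000 ⇒ little 00 a0

00ecf80900a0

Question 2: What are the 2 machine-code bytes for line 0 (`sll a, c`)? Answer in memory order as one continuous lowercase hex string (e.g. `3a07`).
0. sll fields op=0x4:4|rd=0:3|rs=2:3|pad=0:6 → word 4080h → 80 40

8040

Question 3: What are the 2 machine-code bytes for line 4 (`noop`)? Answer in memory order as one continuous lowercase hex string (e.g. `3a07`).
00d0

line 4 (noop): pack op=0xd:4|pad=0:12 = 0xd000; little→ 00 d0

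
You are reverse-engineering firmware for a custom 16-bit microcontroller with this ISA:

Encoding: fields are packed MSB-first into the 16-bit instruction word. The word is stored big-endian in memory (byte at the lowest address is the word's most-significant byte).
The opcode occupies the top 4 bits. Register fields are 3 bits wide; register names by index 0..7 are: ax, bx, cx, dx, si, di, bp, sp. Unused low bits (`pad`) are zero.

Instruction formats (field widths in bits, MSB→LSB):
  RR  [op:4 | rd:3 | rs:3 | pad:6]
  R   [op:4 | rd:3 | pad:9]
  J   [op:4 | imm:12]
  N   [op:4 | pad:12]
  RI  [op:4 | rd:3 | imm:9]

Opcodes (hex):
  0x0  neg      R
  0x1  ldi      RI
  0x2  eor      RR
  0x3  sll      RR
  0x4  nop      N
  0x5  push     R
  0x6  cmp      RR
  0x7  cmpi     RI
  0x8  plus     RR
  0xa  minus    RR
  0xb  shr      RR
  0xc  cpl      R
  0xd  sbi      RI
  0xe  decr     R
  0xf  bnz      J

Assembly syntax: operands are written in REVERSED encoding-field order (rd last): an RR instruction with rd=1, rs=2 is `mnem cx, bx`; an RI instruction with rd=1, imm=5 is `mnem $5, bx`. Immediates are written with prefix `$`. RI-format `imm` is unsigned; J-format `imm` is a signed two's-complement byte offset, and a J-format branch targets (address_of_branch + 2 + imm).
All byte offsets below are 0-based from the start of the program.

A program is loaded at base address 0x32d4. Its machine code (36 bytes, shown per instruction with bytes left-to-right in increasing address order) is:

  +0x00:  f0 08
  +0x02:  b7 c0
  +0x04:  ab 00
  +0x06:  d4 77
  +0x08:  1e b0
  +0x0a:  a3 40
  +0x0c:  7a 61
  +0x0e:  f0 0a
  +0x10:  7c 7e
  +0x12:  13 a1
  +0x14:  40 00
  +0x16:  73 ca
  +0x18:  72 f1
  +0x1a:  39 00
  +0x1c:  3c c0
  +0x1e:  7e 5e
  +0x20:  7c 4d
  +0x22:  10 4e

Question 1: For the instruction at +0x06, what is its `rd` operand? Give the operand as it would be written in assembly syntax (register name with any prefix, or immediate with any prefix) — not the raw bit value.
cx

off 0x06: read d4 77 as big → 0xd477
  top 4b → 0xd → sbi [RI]
  rd@[11:9]=0x2 ⇒ cx
  imm@[8:0]=0x77 ⇒ $119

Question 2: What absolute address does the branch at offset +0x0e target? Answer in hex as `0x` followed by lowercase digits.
[0e] f0 0a → 0xf00a
  opcode bits[15:12]=0xf: bnz/J
  imm: (w>>0)&0xfff=0xa → $10
  target = base 0x32d4 + off 0x0e + 2 + imm 10 = 0x32ee

0x32ee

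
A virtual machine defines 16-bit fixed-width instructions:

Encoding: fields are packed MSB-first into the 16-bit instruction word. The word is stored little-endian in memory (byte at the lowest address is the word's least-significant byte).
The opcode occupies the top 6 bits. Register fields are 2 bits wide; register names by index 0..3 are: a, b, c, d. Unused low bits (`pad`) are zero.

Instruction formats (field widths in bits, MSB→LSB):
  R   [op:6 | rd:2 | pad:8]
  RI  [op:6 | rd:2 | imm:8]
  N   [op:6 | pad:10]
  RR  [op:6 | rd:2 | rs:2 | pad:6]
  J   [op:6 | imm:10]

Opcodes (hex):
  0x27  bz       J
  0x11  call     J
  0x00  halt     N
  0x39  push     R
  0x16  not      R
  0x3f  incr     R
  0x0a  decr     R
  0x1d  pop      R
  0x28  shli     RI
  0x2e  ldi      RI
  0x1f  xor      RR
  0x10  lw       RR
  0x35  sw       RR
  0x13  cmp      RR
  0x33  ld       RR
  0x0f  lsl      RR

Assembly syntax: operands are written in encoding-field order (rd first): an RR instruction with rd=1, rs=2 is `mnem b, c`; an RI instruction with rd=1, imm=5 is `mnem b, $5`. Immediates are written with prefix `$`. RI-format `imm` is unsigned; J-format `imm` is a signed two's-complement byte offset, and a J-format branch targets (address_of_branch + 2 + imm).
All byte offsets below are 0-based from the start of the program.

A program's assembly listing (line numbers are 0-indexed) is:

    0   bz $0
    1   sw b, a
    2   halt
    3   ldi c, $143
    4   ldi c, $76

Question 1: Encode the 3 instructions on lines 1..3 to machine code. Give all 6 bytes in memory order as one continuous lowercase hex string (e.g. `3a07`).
00d500008fba

L1: sw op=0x35:6|rd=1:2|rs=0:2|pad=0:6 ⇒ 0xd500 ⇒ little 00 d5
L2: halt op=0x0:6|pad=0:10 ⇒ 0x0000 ⇒ little 00 00
L3: ldi op=0x2e:6|rd=2:2|imm=143:8 ⇒ 0xba8f ⇒ little 8f ba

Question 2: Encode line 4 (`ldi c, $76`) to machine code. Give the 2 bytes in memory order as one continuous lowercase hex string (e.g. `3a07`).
4. ldi fields op=0x2e:6|rd=2:2|imm=76:8 → word ba4ch → 4c ba

4cba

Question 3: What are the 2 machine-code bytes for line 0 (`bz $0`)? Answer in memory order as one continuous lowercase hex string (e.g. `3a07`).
009c

line 0 (bz): pack op=0x27:6|imm=0:10 = 0x9c00; little→ 00 9c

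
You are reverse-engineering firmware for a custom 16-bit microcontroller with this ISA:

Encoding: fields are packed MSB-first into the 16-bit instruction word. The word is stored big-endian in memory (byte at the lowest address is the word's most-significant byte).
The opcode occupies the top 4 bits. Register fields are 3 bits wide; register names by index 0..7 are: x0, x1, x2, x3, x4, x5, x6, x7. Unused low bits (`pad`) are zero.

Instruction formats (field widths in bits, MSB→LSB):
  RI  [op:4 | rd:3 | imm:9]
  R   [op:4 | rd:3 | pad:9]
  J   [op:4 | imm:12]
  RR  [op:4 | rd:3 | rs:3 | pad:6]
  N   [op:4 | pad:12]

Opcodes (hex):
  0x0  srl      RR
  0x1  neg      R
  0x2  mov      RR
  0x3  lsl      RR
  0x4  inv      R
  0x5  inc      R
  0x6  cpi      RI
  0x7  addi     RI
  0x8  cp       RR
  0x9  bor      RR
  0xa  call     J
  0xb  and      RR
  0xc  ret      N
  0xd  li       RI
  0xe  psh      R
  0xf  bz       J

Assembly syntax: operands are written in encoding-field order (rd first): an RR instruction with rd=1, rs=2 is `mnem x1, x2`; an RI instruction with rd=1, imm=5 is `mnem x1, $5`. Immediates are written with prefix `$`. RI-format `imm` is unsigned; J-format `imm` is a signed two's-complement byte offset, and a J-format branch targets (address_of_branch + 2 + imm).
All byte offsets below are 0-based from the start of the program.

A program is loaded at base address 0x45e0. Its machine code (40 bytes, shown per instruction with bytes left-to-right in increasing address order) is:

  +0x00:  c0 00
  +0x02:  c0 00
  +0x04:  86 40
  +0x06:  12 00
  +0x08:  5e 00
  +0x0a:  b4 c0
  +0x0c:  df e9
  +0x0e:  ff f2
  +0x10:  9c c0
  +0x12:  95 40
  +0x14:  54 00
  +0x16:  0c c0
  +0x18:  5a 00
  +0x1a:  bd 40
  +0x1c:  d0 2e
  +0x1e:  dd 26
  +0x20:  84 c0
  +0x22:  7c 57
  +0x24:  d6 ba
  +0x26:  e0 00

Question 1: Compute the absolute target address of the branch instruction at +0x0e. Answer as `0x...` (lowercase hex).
[0e] ff f2 → 0xfff2
  op=0xfff2>>12=0xf ⇒ bz (J)
  imm: (w>>0)&0xfff=0xff2 (s12→-14) → $-14
  target = base 0x45e0 + off 0x0e + 2 + imm -14 = 0x45e2

0x45e2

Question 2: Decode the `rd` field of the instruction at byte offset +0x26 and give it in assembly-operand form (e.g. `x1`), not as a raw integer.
@+26  big-endian(e0 00) = 0xe000
  opcode bits[15:12]=0xe: psh/R
  rd: (w>>9)&0x7=0x0 → x0

x0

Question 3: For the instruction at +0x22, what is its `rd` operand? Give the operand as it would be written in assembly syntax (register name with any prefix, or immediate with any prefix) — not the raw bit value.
x6

+0x22: 7c 57 ⇒ word 0x7c57 (big)
  top 4b → 0x7 → addi [RI]
  rd: (w>>9)&0x7=0x6 → x6
  imm: (w>>0)&0x1ff=0x57 → $87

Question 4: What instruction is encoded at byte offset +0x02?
ret

@+02  big-endian(c0 00) = 0xc000
  opcode bits[15:12]=0xc: ret/N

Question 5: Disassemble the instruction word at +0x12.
[12] 95 40 → 0x9540
  op=0x9540>>12=0x9 ⇒ bor (RR)
  rd@[11:9]=0x2 ⇒ x2
  rs@[8:6]=0x5 ⇒ x5

bor x2, x5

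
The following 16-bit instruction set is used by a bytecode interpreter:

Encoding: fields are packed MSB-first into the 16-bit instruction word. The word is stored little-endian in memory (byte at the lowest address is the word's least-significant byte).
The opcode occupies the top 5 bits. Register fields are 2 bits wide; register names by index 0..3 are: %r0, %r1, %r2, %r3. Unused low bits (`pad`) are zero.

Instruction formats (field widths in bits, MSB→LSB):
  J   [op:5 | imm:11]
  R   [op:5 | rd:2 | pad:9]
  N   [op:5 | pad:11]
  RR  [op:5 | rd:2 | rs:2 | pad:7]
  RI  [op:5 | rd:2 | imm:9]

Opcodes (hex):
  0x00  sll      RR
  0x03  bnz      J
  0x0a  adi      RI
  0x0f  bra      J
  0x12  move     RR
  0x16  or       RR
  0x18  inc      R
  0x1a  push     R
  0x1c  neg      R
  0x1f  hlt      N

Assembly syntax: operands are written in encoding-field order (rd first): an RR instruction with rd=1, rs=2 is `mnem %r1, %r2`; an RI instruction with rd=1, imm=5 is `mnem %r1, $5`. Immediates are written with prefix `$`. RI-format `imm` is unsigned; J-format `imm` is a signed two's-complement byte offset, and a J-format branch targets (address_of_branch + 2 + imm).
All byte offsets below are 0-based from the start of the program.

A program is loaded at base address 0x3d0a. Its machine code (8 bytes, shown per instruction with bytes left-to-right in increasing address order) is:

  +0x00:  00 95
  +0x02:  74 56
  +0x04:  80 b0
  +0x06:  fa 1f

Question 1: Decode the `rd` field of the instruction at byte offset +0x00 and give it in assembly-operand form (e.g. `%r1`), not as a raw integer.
@+00  little-endian(00 95) = 0x9500
  top 5b → 0x12 → move [RR]
  rd@[10:9]=0x2 ⇒ %r2
  rs@[8:7]=0x2 ⇒ %r2

%r2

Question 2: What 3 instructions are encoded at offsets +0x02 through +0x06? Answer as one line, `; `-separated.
adi %r3, $116; or %r0, %r1; bnz $-6

+0x02: 74 56 ⇒ word 0x5674 (little)
  op=0x5674>>11=0xa ⇒ adi (RI)
  rd@[10:9]=0x3 ⇒ %r3
  imm@[8:0]=0x74 ⇒ $116
+0x04: 80 b0 ⇒ word 0xb080 (little)
  op=0xb080>>11=0x16 ⇒ or (RR)
  rd@[10:9]=0x0 ⇒ %r0
  rs@[8:7]=0x1 ⇒ %r1
+0x06: fa 1f ⇒ word 0x1ffa (little)
  op=0x1ffa>>11=0x3 ⇒ bnz (J)
  imm@[10:0]=0x7fa (s11→-6) ⇒ $-6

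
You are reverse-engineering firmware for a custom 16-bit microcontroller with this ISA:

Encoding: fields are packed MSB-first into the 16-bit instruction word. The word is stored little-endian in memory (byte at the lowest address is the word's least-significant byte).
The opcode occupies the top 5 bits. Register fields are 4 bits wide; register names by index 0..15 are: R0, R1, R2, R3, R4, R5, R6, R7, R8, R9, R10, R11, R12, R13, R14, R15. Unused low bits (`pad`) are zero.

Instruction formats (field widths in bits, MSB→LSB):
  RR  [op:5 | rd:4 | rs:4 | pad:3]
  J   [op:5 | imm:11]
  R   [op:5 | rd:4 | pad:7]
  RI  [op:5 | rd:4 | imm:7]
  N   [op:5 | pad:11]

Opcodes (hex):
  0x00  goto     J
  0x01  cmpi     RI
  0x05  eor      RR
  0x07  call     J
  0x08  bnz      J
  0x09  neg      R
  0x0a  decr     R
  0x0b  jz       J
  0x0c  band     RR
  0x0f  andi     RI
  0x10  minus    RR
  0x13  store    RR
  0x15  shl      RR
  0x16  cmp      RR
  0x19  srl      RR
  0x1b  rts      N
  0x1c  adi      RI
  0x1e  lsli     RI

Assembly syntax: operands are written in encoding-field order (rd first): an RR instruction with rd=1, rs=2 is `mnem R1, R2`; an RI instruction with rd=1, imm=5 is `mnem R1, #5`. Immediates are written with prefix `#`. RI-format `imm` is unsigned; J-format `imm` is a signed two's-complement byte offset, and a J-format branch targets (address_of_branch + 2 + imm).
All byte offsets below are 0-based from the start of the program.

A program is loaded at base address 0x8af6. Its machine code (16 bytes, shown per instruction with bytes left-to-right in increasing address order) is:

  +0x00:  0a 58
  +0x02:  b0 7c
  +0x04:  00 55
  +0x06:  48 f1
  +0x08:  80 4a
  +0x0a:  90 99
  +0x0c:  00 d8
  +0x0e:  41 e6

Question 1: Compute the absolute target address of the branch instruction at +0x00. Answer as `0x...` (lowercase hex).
[00] 0a 58 → 0x580a
  op=0x580a>>11=0xb ⇒ jz (J)
  [10:0] imm=10 = #10
  target = base 0x8af6 + off 0x00 + 2 + imm 10 = 0x8b02

0x8b02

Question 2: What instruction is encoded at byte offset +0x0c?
+0x0c: 00 d8 ⇒ word 0xd800 (little)
  opcode bits[15:11]=0x1b: rts/N

rts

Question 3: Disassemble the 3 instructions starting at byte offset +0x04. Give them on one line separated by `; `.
decr R10; lsli R2, #72; neg R5

+0x04: 00 55 ⇒ word 0x5500 (little)
  op=0x5500>>11=0xa ⇒ decr (R)
  [10:7] rd=10 = R10
+0x06: 48 f1 ⇒ word 0xf148 (little)
  op=0xf148>>11=0x1e ⇒ lsli (RI)
  [10:7] rd=2 = R2
  [6:0] imm=72 = #72
+0x08: 80 4a ⇒ word 0x4a80 (little)
  op=0x4a80>>11=0x9 ⇒ neg (R)
  [10:7] rd=5 = R5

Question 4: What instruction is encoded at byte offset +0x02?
[02] b0 7c → 0x7cb0
  op=0x7cb0>>11=0xf ⇒ andi (RI)
  rd@[10:7]=0x9 ⇒ R9
  imm@[6:0]=0x30 ⇒ #48

andi R9, #48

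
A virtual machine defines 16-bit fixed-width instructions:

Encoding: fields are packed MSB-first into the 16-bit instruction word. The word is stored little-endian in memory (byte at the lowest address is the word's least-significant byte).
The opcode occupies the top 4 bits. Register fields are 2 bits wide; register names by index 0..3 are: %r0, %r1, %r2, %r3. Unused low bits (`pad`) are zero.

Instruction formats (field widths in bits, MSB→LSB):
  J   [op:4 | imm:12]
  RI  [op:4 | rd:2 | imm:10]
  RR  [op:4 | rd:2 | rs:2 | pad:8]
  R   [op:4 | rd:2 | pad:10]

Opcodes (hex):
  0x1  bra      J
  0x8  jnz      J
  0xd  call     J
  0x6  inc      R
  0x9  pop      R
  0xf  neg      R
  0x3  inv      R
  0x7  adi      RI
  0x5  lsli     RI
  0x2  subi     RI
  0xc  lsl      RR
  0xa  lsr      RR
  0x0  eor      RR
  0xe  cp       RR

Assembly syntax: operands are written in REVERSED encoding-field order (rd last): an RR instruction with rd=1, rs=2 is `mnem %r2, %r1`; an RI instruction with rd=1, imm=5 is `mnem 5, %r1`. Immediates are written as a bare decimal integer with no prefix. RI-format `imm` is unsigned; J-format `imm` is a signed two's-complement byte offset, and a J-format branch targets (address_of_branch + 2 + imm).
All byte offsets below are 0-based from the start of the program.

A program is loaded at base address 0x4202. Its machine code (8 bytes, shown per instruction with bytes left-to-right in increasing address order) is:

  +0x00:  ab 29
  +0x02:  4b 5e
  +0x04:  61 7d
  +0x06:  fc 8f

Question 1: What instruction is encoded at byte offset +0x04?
adi 353, %r3

@+04  little-endian(61 7d) = 0x7d61
  top 4b → 0x7 → adi [RI]
  rd: (w>>10)&0x3=0x3 → %r3
  imm: (w>>0)&0x3ff=0x161 → 353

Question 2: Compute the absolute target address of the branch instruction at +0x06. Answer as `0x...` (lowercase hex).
@+06  little-endian(fc 8f) = 0x8ffc
  opcode bits[15:12]=0x8: jnz/J
  [11:0] imm=4092 (s12→-4) = -4
  target = base 0x4202 + off 0x06 + 2 + imm -4 = 0x4206

0x4206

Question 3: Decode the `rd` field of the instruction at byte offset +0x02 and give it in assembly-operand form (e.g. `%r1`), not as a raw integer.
%r3

off 0x02: read 4b 5e as little → 0x5e4b
  op=0x5e4b>>12=0x5 ⇒ lsli (RI)
  rd@[11:10]=0x3 ⇒ %r3
  imm@[9:0]=0x24b ⇒ 587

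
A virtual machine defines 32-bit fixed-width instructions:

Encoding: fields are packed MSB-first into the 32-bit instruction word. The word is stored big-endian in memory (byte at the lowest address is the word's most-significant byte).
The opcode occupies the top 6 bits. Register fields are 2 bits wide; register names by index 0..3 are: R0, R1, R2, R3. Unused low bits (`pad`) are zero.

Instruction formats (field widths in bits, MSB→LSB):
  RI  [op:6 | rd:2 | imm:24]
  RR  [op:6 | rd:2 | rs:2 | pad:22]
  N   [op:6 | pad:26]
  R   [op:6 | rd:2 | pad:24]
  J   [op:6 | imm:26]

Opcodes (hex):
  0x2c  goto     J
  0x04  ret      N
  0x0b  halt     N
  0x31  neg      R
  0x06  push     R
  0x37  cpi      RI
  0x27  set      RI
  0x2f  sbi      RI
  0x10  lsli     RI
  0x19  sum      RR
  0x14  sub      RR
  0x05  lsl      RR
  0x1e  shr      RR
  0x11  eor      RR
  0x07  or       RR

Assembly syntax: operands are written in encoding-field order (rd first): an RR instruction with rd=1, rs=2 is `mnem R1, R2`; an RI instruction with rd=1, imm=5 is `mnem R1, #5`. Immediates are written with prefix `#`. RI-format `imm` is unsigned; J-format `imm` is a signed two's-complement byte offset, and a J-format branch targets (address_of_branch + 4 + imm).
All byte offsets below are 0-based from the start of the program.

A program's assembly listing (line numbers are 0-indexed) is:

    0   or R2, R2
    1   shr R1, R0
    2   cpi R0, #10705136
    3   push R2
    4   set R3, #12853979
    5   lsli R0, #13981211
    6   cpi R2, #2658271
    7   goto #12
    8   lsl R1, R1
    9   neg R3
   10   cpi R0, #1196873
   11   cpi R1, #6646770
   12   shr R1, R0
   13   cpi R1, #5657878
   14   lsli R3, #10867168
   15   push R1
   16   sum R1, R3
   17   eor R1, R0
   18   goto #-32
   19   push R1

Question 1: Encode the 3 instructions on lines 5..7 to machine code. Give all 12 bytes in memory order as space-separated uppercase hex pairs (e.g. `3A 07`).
5. lsli fields op=0x10:6|rd=0:2|imm=13981211:24 → word 40d5561bh → 40 d5 56 1b
6. cpi fields op=0x37:6|rd=2:2|imm=2658271:24 → word de288fdfh → de 28 8f df
7. goto fields op=0x2c:6|imm=12:26 → word b000000ch → b0 00 00 0c

40 D5 56 1B DE 28 8F DF B0 00 00 0C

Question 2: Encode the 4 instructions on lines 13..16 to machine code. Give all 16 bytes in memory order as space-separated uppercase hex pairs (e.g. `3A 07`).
DD 56 55 16 43 A5 D1 E0 19 00 00 00 65 C0 00 00

L13: cpi op=0x37:6|rd=1:2|imm=5657878:24 ⇒ 0xdd565516 ⇒ big dd 56 55 16
L14: lsli op=0x10:6|rd=3:2|imm=10867168:24 ⇒ 0x43a5d1e0 ⇒ big 43 a5 d1 e0
L15: push op=0x6:6|rd=1:2|pad=0:24 ⇒ 0x19000000 ⇒ big 19 00 00 00
L16: sum op=0x19:6|rd=1:2|rs=3:2|pad=0:22 ⇒ 0x65c00000 ⇒ big 65 c0 00 00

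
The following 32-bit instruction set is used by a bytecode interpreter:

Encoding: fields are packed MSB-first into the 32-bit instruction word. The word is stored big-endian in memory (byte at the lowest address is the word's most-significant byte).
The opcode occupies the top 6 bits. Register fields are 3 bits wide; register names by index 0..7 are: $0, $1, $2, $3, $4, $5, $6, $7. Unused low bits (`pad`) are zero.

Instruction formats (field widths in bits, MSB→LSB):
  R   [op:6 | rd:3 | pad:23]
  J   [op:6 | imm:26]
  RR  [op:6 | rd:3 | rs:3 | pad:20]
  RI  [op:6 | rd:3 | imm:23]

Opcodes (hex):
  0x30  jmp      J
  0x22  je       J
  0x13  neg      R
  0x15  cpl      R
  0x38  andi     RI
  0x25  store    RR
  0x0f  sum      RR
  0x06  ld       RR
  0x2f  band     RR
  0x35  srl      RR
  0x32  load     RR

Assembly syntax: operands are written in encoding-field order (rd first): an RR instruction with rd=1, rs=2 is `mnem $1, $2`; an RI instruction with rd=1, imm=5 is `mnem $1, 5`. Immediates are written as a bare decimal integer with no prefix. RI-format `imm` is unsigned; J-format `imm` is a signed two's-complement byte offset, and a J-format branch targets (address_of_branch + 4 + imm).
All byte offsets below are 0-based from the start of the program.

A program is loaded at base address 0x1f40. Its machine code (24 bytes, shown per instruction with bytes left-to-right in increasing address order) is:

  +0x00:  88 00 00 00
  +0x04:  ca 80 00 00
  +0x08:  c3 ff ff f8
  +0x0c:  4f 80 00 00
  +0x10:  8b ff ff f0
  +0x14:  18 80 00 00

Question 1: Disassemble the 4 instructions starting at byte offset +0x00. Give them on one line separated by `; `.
je 0; load $5, $0; jmp -8; neg $7

off 0x00: read 88 00 00 00 as big → 0x88000000
  top 6b → 0x22 → je [J]
  [25:0] imm=0 = 0
off 0x04: read ca 80 00 00 as big → 0xca800000
  top 6b → 0x32 → load [RR]
  [25:23] rd=5 = $5
  [22:20] rs=0 = $0
off 0x08: read c3 ff ff f8 as big → 0xc3fffff8
  top 6b → 0x30 → jmp [J]
  [25:0] imm=67108856 (s26→-8) = -8
off 0x0c: read 4f 80 00 00 as big → 0x4f800000
  top 6b → 0x13 → neg [R]
  [25:23] rd=7 = $7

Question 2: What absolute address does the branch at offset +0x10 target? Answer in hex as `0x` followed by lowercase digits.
0x1f44

@+10  big-endian(8b ff ff f0) = 0x8bfffff0
  opcode bits[31:26]=0x22: je/J
  imm: (w>>0)&0x3ffffff=0x3fffff0 (s26→-16) → -16
  target = base 0x1f40 + off 0x10 + 4 + imm -16 = 0x1f44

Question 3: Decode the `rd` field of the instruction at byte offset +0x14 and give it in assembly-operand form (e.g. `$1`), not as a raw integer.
[14] 18 80 00 00 → 0x18800000
  top 6b → 0x6 → ld [RR]
  rd: (w>>23)&0x7=0x1 → $1
  rs: (w>>20)&0x7=0x0 → $0

$1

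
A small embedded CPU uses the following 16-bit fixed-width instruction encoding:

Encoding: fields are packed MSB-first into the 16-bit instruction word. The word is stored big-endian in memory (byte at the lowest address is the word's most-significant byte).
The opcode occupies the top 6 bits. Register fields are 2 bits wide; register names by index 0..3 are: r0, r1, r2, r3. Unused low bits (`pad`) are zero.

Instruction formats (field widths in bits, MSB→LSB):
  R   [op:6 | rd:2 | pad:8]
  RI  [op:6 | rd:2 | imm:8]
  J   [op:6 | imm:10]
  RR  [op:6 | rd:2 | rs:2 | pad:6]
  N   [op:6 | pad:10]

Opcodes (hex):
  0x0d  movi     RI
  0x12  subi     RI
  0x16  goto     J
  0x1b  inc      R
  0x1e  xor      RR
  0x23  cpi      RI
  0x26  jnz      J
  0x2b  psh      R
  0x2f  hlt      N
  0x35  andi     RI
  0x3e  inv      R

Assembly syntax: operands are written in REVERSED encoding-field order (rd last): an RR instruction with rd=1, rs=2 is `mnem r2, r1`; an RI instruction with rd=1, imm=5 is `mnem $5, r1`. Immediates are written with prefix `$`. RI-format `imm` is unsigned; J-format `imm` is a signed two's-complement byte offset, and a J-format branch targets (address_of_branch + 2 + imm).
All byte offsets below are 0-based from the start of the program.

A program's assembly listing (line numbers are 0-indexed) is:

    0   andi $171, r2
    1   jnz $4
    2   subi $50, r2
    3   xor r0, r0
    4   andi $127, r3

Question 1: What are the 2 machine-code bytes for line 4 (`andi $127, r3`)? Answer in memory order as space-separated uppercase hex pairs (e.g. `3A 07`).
D7 7F

4. andi fields op=0x35:6|rd=3:2|imm=127:8 → word d77fh → d7 7f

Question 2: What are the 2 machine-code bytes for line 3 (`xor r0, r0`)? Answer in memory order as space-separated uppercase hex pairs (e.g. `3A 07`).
3. xor fields op=0x1e:6|rd=0:2|rs=0:2|pad=0:6 → word 7800h → 78 00

78 00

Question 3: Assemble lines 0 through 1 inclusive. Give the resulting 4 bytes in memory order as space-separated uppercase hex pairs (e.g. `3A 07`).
0. andi fields op=0x35:6|rd=2:2|imm=171:8 → word d6abh → d6 ab
1. jnz fields op=0x26:6|imm=4:10 → word 9804h → 98 04

D6 AB 98 04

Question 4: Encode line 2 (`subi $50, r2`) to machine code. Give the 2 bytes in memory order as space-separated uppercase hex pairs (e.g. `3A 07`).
4A 32

L2: subi op=0x12:6|rd=2:2|imm=50:8 ⇒ 0x4a32 ⇒ big 4a 32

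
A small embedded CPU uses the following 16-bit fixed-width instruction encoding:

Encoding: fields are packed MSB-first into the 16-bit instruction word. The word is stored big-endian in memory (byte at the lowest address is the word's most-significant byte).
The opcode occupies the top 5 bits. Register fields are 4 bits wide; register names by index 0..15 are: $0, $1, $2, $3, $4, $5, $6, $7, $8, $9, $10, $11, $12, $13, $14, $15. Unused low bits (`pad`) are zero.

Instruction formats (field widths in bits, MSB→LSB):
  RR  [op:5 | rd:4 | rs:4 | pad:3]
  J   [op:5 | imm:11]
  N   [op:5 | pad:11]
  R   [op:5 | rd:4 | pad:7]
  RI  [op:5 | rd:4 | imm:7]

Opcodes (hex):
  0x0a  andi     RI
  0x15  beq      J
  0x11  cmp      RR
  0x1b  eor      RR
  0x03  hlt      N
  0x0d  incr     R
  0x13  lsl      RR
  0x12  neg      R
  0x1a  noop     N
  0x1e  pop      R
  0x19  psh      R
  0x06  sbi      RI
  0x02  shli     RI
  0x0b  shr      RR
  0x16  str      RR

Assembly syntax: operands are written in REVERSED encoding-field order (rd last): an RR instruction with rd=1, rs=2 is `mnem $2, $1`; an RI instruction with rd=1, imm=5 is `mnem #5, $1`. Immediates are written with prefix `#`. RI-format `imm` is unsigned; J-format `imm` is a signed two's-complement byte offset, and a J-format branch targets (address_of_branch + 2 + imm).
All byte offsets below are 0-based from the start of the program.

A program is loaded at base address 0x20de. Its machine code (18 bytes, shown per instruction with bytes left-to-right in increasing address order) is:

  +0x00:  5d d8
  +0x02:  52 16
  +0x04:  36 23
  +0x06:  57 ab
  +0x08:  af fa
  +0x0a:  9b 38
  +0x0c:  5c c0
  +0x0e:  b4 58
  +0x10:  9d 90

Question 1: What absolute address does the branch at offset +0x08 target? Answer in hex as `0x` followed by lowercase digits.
0x20e2

off 0x08: read af fa as big → 0xaffa
  top 5b → 0x15 → beq [J]
  imm@[10:0]=0x7fa (s11→-6) ⇒ #-6
  target = base 0x20de + off 0x08 + 2 + imm -6 = 0x20e2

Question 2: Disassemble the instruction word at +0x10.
@+10  big-endian(9d 90) = 0x9d90
  op=0x9d90>>11=0x13 ⇒ lsl (RR)
  [10:7] rd=11 = $11
  [6:3] rs=2 = $2

lsl $2, $11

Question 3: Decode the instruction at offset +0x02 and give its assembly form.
+0x02: 52 16 ⇒ word 0x5216 (big)
  opcode bits[15:11]=0xa: andi/RI
  [10:7] rd=4 = $4
  [6:0] imm=22 = #22

andi #22, $4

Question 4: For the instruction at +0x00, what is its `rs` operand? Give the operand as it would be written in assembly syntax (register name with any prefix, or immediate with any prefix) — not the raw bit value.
$11

@+00  big-endian(5d d8) = 0x5dd8
  opcode bits[15:11]=0xb: shr/RR
  rd: (w>>7)&0xf=0xb → $11
  rs: (w>>3)&0xf=0xb → $11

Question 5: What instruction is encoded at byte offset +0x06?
andi #43, $15

off 0x06: read 57 ab as big → 0x57ab
  op=0x57ab>>11=0xa ⇒ andi (RI)
  [10:7] rd=15 = $15
  [6:0] imm=43 = #43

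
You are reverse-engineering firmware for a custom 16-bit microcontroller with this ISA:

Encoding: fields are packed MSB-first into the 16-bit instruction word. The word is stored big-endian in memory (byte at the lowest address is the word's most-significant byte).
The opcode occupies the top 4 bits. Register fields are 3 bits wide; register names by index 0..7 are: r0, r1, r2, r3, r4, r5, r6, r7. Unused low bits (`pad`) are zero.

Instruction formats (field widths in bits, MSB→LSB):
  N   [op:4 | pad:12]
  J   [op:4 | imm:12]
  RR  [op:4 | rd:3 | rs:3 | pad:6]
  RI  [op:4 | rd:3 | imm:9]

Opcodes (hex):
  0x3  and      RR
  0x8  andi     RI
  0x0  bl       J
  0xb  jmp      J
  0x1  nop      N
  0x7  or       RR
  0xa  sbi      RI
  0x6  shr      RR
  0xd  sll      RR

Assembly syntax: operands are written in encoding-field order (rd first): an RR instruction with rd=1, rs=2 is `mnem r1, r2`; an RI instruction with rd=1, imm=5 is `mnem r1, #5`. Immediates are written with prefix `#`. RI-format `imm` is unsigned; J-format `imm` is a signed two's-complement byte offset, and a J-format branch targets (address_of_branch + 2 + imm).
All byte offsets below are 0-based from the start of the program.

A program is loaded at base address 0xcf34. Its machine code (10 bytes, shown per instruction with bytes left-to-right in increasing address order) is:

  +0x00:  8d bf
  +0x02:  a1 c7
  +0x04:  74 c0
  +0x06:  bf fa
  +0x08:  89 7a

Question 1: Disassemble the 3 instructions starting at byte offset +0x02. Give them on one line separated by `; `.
[02] a1 c7 → 0xa1c7
  top 4b → 0xa → sbi [RI]
  [11:9] rd=0 = r0
  [8:0] imm=455 = #455
[04] 74 c0 → 0x74c0
  top 4b → 0x7 → or [RR]
  [11:9] rd=2 = r2
  [8:6] rs=3 = r3
[06] bf fa → 0xbffa
  top 4b → 0xb → jmp [J]
  [11:0] imm=4090 (s12→-6) = #-6

sbi r0, #455; or r2, r3; jmp #-6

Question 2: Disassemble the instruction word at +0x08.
[08] 89 7a → 0x897a
  op=0x897a>>12=0x8 ⇒ andi (RI)
  rd: (w>>9)&0x7=0x4 → r4
  imm: (w>>0)&0x1ff=0x17a → #378

andi r4, #378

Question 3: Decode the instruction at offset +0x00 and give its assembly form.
+0x00: 8d bf ⇒ word 0x8dbf (big)
  opcode bits[15:12]=0x8: andi/RI
  [11:9] rd=6 = r6
  [8:0] imm=447 = #447

andi r6, #447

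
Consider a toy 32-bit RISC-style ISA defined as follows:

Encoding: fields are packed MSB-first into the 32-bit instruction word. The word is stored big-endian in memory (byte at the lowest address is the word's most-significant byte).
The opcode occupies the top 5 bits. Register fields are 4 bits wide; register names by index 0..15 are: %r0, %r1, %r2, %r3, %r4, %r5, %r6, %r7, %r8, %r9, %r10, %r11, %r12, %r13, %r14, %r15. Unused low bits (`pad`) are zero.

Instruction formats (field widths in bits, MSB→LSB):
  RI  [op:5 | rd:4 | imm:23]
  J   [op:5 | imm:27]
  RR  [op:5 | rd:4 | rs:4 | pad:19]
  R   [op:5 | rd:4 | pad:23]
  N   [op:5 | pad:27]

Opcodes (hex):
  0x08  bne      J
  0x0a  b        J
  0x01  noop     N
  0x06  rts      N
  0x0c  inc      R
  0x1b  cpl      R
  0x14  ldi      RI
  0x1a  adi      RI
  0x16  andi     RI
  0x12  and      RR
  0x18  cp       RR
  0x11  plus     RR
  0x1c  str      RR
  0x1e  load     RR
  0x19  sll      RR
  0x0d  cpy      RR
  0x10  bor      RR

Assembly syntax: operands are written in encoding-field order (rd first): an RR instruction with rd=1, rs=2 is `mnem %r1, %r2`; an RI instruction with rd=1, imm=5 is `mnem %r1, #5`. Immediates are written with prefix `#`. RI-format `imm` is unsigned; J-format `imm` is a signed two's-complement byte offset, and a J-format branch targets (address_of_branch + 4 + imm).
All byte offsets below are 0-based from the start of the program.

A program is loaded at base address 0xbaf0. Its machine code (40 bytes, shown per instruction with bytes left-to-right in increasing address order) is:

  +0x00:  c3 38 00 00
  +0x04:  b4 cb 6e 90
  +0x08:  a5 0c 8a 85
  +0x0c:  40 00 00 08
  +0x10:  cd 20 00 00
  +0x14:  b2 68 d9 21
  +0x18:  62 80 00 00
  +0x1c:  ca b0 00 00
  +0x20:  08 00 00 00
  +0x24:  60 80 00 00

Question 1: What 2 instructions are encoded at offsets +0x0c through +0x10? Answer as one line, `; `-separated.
bne #8; sll %r10, %r4

[0c] 40 00 00 08 → 0x40000008
  op=0x40000008>>27=0x8 ⇒ bne (J)
  imm: (w>>0)&0x7ffffff=0x8 → #8
[10] cd 20 00 00 → 0xcd200000
  op=0xcd200000>>27=0x19 ⇒ sll (RR)
  rd: (w>>23)&0xf=0xa → %r10
  rs: (w>>19)&0xf=0x4 → %r4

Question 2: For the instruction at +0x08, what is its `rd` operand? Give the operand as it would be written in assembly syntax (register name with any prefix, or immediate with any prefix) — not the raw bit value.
%r10

+0x08: a5 0c 8a 85 ⇒ word 0xa50c8a85 (big)
  op=0xa50c8a85>>27=0x14 ⇒ ldi (RI)
  rd@[26:23]=0xa ⇒ %r10
  imm@[22:0]=0xc8a85 ⇒ #821893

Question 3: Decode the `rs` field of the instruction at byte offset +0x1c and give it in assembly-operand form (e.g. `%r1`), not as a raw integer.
%r6

[1c] ca b0 00 00 → 0xcab00000
  op=0xcab00000>>27=0x19 ⇒ sll (RR)
  rd: (w>>23)&0xf=0x5 → %r5
  rs: (w>>19)&0xf=0x6 → %r6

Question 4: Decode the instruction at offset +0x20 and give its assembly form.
+0x20: 08 00 00 00 ⇒ word 0x08000000 (big)
  opcode bits[31:27]=0x1: noop/N

noop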